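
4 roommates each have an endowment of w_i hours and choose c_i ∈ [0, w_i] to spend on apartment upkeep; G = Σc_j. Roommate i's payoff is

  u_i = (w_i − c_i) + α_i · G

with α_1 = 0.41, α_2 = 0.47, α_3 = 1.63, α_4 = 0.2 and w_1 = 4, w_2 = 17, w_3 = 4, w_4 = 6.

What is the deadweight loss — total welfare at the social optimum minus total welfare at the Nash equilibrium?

46.17

∂u_i/∂c_i = α_i − 1, so roommate i contributes w_i if α_i > 1, else 0.
α_i > 1 for i ∈ {3}; NE contributions (0, 0, 4, 0), G = 4.
W^NE = Σw_i − G^NE + (Σα_i)·G^NE = 31 + 1.71·4 = 37.84.
Planner: ∂(Σu_j)/∂c_i = Σα_j − 1 = 1.71 > 0, so everyone contributes w_i; G^SO = 31, W^SO = 31 + 1.71·31 = 84.01.
Deadweight loss = 46.17.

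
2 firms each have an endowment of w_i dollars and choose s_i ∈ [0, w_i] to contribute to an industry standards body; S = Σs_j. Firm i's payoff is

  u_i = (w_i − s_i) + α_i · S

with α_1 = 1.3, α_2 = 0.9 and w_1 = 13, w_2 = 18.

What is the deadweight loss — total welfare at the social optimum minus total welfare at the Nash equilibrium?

21.6

∂u_i/∂s_i = α_i − 1, so firm i contributes w_i if α_i > 1, else 0.
α_i > 1 for i ∈ {1}; NE contributions (13, 0), S = 13.
W^NE = Σw_i − S^NE + (Σα_i)·S^NE = 31 + 1.2·13 = 46.6.
Planner: ∂(Σu_j)/∂s_i = Σα_j − 1 = 1.2 > 0, so everyone contributes w_i; S^SO = 31, W^SO = 31 + 1.2·31 = 68.2.
Deadweight loss = 21.6.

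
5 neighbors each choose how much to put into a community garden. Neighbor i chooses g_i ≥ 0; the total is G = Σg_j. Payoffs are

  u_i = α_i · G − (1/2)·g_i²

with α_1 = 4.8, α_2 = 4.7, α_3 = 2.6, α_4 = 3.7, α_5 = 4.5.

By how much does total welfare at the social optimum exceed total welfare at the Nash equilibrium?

661.05

Neighbor i's FOC: ∂u_i/∂g_i = α_i − g_i = 0, so g_i* = α_i.
NE contributions = (4.8, 4.7, 2.6, 3.7, 4.5); G = 20.3.
W^NE = (Σα)·G − ½Σα_i² = 20.3² − ½·85.83 = 369.175.
Planner sets g_i = Σα_j = 20.3 for every i, so G^SO = 5·20.3 = 101.5.
W^SO = (Σα)·G^SO − ½·5·(Σα)² = (5/2)·20.3² = 1030.225.
Deadweight loss = W^SO − W^NE = 661.05.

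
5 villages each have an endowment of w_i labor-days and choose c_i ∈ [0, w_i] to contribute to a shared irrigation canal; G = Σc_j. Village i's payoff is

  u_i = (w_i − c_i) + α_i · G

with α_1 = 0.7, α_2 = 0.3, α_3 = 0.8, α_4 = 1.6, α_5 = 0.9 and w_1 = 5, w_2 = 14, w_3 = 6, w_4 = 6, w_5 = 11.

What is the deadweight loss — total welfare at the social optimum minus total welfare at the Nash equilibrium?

∂u_i/∂c_i = α_i − 1, so village i contributes w_i if α_i > 1, else 0.
α_i > 1 for i ∈ {4}; NE contributions (0, 0, 0, 6, 0), G = 6.
W^NE = Σw_i − G^NE + (Σα_i)·G^NE = 42 + 3.3·6 = 61.8.
Planner: ∂(Σu_j)/∂c_i = Σα_j − 1 = 3.3 > 0, so everyone contributes w_i; G^SO = 42, W^SO = 42 + 3.3·42 = 180.6.
Deadweight loss = 118.8.

118.8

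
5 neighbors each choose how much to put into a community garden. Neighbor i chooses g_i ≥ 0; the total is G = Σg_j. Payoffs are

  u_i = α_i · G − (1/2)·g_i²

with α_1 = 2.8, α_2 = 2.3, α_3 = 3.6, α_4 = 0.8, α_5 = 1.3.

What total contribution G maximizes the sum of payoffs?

Planner FOC: ∂(Σu_j)/∂g_i = (Σα_j) − g_i = 0, so g_i^SO = Σα_j = 10.8 for every i; G^SO = 54.

54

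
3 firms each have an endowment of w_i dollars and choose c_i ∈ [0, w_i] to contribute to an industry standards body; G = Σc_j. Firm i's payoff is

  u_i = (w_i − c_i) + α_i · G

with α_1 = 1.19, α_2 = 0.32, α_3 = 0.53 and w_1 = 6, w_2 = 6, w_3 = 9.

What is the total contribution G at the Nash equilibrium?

6

∂u_i/∂c_i = α_i − 1, so firm i contributes w_i if α_i > 1, else 0.
α_i > 1 for i ∈ {1}; NE contributions (6, 0, 0), G = 6.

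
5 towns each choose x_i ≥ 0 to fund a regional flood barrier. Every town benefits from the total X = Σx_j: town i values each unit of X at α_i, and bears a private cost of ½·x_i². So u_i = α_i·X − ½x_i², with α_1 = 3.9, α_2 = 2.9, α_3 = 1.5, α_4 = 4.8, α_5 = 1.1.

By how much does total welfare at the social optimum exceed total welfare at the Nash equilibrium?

327.52

Town i's FOC: ∂u_i/∂x_i = α_i − x_i = 0, so x_i* = α_i.
NE contributions = (3.9, 2.9, 1.5, 4.8, 1.1); X = 14.2.
W^NE = (Σα)·X − ½Σα_i² = 14.2² − ½·50.12 = 176.58.
Planner sets x_i = Σα_j = 14.2 for every i, so X^SO = 5·14.2 = 71.
W^SO = (Σα)·X^SO − ½·5·(Σα)² = (5/2)·14.2² = 504.1.
Deadweight loss = W^SO − W^NE = 327.52.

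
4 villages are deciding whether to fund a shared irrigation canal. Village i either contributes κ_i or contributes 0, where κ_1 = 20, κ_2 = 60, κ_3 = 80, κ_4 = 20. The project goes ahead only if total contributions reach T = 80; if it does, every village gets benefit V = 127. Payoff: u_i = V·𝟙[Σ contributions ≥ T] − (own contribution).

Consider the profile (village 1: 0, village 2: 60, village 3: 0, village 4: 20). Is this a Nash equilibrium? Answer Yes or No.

Yes

Total = 80 ≥ 80: provided.
Village 1 (pledges 0, payoff 127): pledging 20 → total 100, payoff 107. No gain.
Village 2 (pledges 60, payoff 67): dropping to 0 → total 20, payoff 0. No gain.
Village 3 (pledges 0, payoff 127): pledging 80 → total 160, payoff 47. No gain.
Village 4 (pledges 20, payoff 107): dropping to 0 → total 60, payoff 0. No gain.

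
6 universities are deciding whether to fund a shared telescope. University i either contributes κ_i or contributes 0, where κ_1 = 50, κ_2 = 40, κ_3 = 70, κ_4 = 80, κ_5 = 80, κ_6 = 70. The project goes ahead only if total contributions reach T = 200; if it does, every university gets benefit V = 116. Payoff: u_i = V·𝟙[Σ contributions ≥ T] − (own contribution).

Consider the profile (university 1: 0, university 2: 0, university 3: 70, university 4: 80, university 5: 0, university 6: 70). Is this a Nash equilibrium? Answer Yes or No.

Yes

Total = 220 ≥ 200: provided.
University 1 (pledges 0, payoff 116): pledging 50 → total 270, payoff 66. No gain.
University 2 (pledges 0, payoff 116): pledging 40 → total 260, payoff 76. No gain.
University 3 (pledges 70, payoff 46): dropping to 0 → total 150, payoff 0. No gain.
University 4 (pledges 80, payoff 36): dropping to 0 → total 140, payoff 0. No gain.
University 5 (pledges 0, payoff 116): pledging 80 → total 300, payoff 36. No gain.
University 6 (pledges 70, payoff 46): dropping to 0 → total 150, payoff 0. No gain.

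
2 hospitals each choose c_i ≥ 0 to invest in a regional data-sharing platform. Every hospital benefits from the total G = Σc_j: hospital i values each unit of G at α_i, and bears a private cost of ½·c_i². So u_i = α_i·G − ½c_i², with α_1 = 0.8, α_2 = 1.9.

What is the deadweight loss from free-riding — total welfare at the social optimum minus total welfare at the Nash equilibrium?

Hospital i's FOC: ∂u_i/∂c_i = α_i − c_i = 0, so c_i* = α_i.
NE contributions = (0.8, 1.9); G = 2.7.
W^NE = (Σα)·G − ½Σα_i² = 2.7² − ½·4.25 = 5.165.
Planner sets c_i = Σα_j = 2.7 for every i, so G^SO = 2·2.7 = 5.4.
W^SO = (Σα)·G^SO − ½·2·(Σα)² = (2/2)·2.7² = 7.29.
Deadweight loss = W^SO − W^NE = 2.125.

2.125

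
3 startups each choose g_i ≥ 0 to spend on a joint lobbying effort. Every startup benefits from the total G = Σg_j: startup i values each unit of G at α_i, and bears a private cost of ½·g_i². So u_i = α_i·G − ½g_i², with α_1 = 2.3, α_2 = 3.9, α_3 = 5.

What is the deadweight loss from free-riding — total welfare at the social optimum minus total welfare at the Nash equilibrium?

85.47

Startup i's FOC: ∂u_i/∂g_i = α_i − g_i = 0, so g_i* = α_i.
NE contributions = (2.3, 3.9, 5); G = 11.2.
W^NE = (Σα)·G − ½Σα_i² = 11.2² − ½·45.5 = 102.69.
Planner sets g_i = Σα_j = 11.2 for every i, so G^SO = 3·11.2 = 33.6.
W^SO = (Σα)·G^SO − ½·3·(Σα)² = (3/2)·11.2² = 188.16.
Deadweight loss = W^SO − W^NE = 85.47.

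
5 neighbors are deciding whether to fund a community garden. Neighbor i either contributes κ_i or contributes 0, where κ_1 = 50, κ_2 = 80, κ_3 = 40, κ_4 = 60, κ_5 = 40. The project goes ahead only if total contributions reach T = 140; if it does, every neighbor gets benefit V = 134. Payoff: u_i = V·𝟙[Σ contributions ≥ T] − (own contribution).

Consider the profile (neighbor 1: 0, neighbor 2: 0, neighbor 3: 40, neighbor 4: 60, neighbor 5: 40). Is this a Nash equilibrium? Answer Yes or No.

Total = 140 ≥ 140: provided.
Neighbor 1 (pledges 0, payoff 134): pledging 50 → total 190, payoff 84. No gain.
Neighbor 2 (pledges 0, payoff 134): pledging 80 → total 220, payoff 54. No gain.
Neighbor 3 (pledges 40, payoff 94): dropping to 0 → total 100, payoff 0. No gain.
Neighbor 4 (pledges 60, payoff 74): dropping to 0 → total 80, payoff 0. No gain.
Neighbor 5 (pledges 40, payoff 94): dropping to 0 → total 100, payoff 0. No gain.

Yes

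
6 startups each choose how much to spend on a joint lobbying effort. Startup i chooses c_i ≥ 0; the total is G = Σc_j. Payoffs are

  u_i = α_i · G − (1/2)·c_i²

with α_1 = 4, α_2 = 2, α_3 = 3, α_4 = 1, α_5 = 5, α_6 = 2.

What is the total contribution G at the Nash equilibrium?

Startup i's FOC: ∂u_i/∂c_i = α_i − c_i = 0, so c_i* = α_i.
NE contributions = (4, 2, 3, 1, 5, 2); G = 17.

17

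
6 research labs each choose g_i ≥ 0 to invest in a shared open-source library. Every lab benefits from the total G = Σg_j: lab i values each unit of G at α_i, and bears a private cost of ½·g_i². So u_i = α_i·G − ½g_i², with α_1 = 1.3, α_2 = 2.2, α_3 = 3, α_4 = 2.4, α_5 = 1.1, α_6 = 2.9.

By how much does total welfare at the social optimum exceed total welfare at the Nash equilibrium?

348.275

Lab i's FOC: ∂u_i/∂g_i = α_i − g_i = 0, so g_i* = α_i.
NE contributions = (1.3, 2.2, 3, 2.4, 1.1, 2.9); G = 12.9.
W^NE = (Σα)·G − ½Σα_i² = 12.9² − ½·30.91 = 150.955.
Planner sets g_i = Σα_j = 12.9 for every i, so G^SO = 6·12.9 = 77.4.
W^SO = (Σα)·G^SO − ½·6·(Σα)² = (6/2)·12.9² = 499.23.
Deadweight loss = W^SO − W^NE = 348.275.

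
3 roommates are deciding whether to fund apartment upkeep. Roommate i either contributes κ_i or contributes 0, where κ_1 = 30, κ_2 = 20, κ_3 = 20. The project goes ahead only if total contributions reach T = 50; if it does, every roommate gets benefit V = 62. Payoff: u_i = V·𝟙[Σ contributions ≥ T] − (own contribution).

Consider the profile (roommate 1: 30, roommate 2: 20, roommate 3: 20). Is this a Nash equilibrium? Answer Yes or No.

Total = 70 ≥ 50: provided.
Roommate 1 (pledges 30, payoff 32): dropping to 0 → total 40, payoff 0. No gain.
Roommate 2 (pledges 20, payoff 42): dropping to 0 → total 50, payoff 62. Profitable deviation.

No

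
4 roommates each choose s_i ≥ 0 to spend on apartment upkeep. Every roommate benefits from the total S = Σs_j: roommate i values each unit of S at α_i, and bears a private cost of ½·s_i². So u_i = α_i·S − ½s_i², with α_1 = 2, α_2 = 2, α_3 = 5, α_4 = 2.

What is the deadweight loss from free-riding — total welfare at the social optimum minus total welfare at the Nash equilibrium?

Roommate i's FOC: ∂u_i/∂s_i = α_i − s_i = 0, so s_i* = α_i.
NE contributions = (2, 2, 5, 2); S = 11.
W^NE = (Σα)·S − ½Σα_i² = 11² − ½·37 = 102.5.
Planner sets s_i = Σα_j = 11 for every i, so S^SO = 4·11 = 44.
W^SO = (Σα)·S^SO − ½·4·(Σα)² = (4/2)·11² = 242.
Deadweight loss = W^SO − W^NE = 139.5.

139.5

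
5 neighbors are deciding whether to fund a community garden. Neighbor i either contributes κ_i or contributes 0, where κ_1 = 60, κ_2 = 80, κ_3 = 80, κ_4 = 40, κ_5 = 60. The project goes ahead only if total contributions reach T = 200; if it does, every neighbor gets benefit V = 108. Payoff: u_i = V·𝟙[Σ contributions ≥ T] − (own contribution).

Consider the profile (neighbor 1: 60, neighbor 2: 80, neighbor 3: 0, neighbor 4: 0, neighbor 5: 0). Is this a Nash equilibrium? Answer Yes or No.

Total = 140 < 200: not provided.
Neighbor 1 (pledges 60, payoff -60): dropping to 0 → total 80, payoff 0. Profitable deviation.

No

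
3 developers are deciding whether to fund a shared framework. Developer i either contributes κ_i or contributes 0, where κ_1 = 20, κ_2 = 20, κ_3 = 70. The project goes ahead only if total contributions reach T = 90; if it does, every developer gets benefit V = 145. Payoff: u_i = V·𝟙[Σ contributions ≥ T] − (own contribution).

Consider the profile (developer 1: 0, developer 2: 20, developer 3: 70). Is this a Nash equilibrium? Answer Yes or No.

Yes

Total = 90 ≥ 90: provided.
Developer 1 (pledges 0, payoff 145): pledging 20 → total 110, payoff 125. No gain.
Developer 2 (pledges 20, payoff 125): dropping to 0 → total 70, payoff 0. No gain.
Developer 3 (pledges 70, payoff 75): dropping to 0 → total 20, payoff 0. No gain.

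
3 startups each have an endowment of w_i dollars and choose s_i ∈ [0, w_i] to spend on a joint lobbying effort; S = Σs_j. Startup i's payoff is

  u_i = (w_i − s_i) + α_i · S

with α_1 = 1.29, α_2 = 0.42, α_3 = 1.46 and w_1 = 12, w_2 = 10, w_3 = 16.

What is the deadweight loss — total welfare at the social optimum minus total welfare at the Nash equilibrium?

∂u_i/∂s_i = α_i − 1, so startup i contributes w_i if α_i > 1, else 0.
α_i > 1 for i ∈ {1, 3}; NE contributions (12, 0, 16), S = 28.
W^NE = Σw_i − S^NE + (Σα_i)·S^NE = 38 + 2.17·28 = 98.76.
Planner: ∂(Σu_j)/∂s_i = Σα_j − 1 = 2.17 > 0, so everyone contributes w_i; S^SO = 38, W^SO = 38 + 2.17·38 = 120.46.
Deadweight loss = 21.7.

21.7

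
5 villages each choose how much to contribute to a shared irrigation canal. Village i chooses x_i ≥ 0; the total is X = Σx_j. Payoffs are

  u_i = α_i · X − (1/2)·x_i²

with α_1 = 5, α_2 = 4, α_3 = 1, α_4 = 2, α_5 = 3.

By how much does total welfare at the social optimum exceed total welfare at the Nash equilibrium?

365

Village i's FOC: ∂u_i/∂x_i = α_i − x_i = 0, so x_i* = α_i.
NE contributions = (5, 4, 1, 2, 3); X = 15.
W^NE = (Σα)·X − ½Σα_i² = 15² − ½·55 = 197.5.
Planner sets x_i = Σα_j = 15 for every i, so X^SO = 5·15 = 75.
W^SO = (Σα)·X^SO − ½·5·(Σα)² = (5/2)·15² = 562.5.
Deadweight loss = W^SO − W^NE = 365.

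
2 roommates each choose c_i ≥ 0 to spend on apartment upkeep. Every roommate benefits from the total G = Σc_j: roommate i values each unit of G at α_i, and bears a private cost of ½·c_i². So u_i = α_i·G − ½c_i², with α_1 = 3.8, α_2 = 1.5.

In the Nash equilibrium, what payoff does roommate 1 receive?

12.92

Roommate i's FOC: ∂u_i/∂c_i = α_i − c_i = 0, so c_i* = α_i.
NE contributions = (3.8, 1.5); G = 5.3.
u_1 = α_1·G − ½·(c_1)² = 3.8·5.3 − ½·3.8² = 12.92.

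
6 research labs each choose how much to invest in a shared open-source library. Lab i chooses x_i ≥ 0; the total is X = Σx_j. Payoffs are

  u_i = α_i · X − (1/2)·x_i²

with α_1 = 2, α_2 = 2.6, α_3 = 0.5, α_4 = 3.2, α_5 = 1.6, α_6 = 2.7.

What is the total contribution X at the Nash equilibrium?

12.6

Lab i's FOC: ∂u_i/∂x_i = α_i − x_i = 0, so x_i* = α_i.
NE contributions = (2, 2.6, 0.5, 3.2, 1.6, 2.7); X = 12.6.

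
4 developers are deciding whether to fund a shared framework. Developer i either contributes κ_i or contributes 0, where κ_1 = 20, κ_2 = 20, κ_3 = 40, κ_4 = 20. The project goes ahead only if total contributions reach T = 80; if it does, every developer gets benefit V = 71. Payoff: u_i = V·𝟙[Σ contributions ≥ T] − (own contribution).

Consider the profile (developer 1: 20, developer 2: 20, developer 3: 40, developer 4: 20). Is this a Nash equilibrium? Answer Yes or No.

No

Total = 100 ≥ 80: provided.
Developer 1 (pledges 20, payoff 51): dropping to 0 → total 80, payoff 71. Profitable deviation.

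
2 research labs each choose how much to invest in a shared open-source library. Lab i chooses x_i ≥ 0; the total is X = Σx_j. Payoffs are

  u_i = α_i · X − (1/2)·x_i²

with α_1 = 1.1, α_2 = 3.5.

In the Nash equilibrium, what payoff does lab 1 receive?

4.455

Lab i's FOC: ∂u_i/∂x_i = α_i − x_i = 0, so x_i* = α_i.
NE contributions = (1.1, 3.5); X = 4.6.
u_1 = α_1·X − ½·(x_1)² = 1.1·4.6 − ½·1.1² = 4.455.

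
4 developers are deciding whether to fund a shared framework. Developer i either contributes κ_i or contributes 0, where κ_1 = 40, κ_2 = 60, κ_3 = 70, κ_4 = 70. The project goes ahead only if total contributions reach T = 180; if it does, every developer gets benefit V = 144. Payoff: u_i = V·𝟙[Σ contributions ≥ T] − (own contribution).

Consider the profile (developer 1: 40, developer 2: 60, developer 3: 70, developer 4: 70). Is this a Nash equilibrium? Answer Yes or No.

Total = 240 ≥ 180: provided.
Developer 1 (pledges 40, payoff 104): dropping to 0 → total 200, payoff 144. Profitable deviation.

No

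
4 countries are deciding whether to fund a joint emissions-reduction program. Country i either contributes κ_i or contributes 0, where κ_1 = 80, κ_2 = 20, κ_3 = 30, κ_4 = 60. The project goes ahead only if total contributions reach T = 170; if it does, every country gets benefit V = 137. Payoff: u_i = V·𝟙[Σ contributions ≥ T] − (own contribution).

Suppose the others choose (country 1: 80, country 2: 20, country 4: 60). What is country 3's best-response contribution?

Others' total = 160. Contributing 30 brings total to 190 ≥ 170: gain V − κ_3 = 107.
Best response: 30.

30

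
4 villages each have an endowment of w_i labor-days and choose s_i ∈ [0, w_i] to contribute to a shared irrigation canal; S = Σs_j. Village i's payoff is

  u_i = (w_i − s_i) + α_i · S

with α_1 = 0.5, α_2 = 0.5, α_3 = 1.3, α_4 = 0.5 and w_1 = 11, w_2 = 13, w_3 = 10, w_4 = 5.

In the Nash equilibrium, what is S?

∂u_i/∂s_i = α_i − 1, so village i contributes w_i if α_i > 1, else 0.
α_i > 1 for i ∈ {3}; NE contributions (0, 0, 10, 0), S = 10.

10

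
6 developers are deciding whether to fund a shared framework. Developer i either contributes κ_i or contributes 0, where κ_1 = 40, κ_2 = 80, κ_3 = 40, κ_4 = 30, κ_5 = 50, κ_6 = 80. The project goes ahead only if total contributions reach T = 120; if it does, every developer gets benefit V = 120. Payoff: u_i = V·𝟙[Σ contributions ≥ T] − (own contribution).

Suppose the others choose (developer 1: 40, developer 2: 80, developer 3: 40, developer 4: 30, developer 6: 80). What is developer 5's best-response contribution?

0

Others' total = 270 ≥ 120; contributing adds cost 50 for no extra benefit.
Best response: 0.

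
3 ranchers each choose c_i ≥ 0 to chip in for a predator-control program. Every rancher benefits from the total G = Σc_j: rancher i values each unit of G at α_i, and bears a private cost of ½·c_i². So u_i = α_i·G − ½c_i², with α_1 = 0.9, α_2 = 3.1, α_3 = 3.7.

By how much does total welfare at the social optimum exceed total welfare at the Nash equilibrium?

Rancher i's FOC: ∂u_i/∂c_i = α_i − c_i = 0, so c_i* = α_i.
NE contributions = (0.9, 3.1, 3.7); G = 7.7.
W^NE = (Σα)·G − ½Σα_i² = 7.7² − ½·24.11 = 47.235.
Planner sets c_i = Σα_j = 7.7 for every i, so G^SO = 3·7.7 = 23.1.
W^SO = (Σα)·G^SO − ½·3·(Σα)² = (3/2)·7.7² = 88.935.
Deadweight loss = W^SO − W^NE = 41.7.

41.7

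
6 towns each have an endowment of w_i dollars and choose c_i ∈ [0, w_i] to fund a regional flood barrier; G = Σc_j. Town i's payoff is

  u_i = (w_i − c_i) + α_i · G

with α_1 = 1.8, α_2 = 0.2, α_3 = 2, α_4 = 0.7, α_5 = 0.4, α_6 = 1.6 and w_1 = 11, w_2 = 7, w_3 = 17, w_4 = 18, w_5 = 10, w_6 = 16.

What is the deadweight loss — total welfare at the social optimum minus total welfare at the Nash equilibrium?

∂u_i/∂c_i = α_i − 1, so town i contributes w_i if α_i > 1, else 0.
α_i > 1 for i ∈ {1, 3, 6}; NE contributions (11, 0, 17, 0, 0, 16), G = 44.
W^NE = Σw_i − G^NE + (Σα_i)·G^NE = 79 + 5.7·44 = 329.8.
Planner: ∂(Σu_j)/∂c_i = Σα_j − 1 = 5.7 > 0, so everyone contributes w_i; G^SO = 79, W^SO = 79 + 5.7·79 = 529.3.
Deadweight loss = 199.5.

199.5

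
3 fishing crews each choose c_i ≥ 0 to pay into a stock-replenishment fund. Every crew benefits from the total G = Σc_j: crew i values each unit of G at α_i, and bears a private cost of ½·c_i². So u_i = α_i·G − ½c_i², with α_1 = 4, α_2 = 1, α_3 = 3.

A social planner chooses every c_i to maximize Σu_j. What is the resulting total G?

Planner FOC: ∂(Σu_j)/∂c_i = (Σα_j) − c_i = 0, so c_i^SO = Σα_j = 8 for every i; G^SO = 24.

24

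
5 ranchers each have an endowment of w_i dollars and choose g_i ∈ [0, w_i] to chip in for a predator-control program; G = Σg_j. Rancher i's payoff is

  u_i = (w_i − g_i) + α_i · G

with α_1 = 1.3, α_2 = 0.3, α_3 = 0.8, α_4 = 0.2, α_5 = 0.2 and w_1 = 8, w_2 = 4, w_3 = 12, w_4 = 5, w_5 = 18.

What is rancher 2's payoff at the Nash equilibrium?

6.4

∂u_i/∂g_i = α_i − 1, so rancher i contributes w_i if α_i > 1, else 0.
α_i > 1 for i ∈ {1}; NE contributions (8, 0, 0, 0, 0), G = 8.
u_2 = (4 − 0) + 0.3·8 = 6.4.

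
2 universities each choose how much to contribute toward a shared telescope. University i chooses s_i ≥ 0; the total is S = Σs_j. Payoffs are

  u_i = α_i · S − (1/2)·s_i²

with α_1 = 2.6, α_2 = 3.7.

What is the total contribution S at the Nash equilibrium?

6.3

University i's FOC: ∂u_i/∂s_i = α_i − s_i = 0, so s_i* = α_i.
NE contributions = (2.6, 3.7); S = 6.3.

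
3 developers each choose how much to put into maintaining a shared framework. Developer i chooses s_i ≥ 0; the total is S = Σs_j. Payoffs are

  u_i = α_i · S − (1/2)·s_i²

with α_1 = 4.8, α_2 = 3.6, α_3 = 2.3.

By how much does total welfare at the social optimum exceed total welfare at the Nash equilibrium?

Developer i's FOC: ∂u_i/∂s_i = α_i − s_i = 0, so s_i* = α_i.
NE contributions = (4.8, 3.6, 2.3); S = 10.7.
W^NE = (Σα)·S − ½Σα_i² = 10.7² − ½·41.29 = 93.845.
Planner sets s_i = Σα_j = 10.7 for every i, so S^SO = 3·10.7 = 32.1.
W^SO = (Σα)·S^SO − ½·3·(Σα)² = (3/2)·10.7² = 171.735.
Deadweight loss = W^SO − W^NE = 77.89.

77.89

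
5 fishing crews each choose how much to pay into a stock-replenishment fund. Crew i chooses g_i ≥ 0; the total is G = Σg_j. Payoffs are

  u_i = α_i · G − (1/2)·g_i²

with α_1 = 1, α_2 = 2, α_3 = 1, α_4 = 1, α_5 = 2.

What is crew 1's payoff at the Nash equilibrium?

Crew i's FOC: ∂u_i/∂g_i = α_i − g_i = 0, so g_i* = α_i.
NE contributions = (1, 2, 1, 1, 2); G = 7.
u_1 = α_1·G − ½·(g_1)² = 1·7 − ½·1² = 6.5.

6.5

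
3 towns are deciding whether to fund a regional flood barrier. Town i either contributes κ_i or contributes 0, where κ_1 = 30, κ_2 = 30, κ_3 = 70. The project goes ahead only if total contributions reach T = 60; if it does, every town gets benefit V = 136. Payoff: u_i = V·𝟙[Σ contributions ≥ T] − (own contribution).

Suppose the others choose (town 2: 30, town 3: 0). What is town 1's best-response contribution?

Others' total = 30. Contributing 30 brings total to 60 ≥ 60: gain V − κ_1 = 106.
Best response: 30.

30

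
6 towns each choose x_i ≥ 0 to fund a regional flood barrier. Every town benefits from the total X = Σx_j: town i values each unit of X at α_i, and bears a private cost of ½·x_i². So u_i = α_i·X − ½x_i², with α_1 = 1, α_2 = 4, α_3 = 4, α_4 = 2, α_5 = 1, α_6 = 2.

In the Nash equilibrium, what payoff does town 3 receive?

Town i's FOC: ∂u_i/∂x_i = α_i − x_i = 0, so x_i* = α_i.
NE contributions = (1, 4, 4, 2, 1, 2); X = 14.
u_3 = α_3·X − ½·(x_3)² = 4·14 − ½·4² = 48.

48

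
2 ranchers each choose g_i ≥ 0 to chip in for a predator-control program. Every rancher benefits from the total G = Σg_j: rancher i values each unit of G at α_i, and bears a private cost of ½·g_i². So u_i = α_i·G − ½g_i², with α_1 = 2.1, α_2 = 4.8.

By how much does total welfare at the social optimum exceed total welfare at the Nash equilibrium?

Rancher i's FOC: ∂u_i/∂g_i = α_i − g_i = 0, so g_i* = α_i.
NE contributions = (2.1, 4.8); G = 6.9.
W^NE = (Σα)·G − ½Σα_i² = 6.9² − ½·27.45 = 33.885.
Planner sets g_i = Σα_j = 6.9 for every i, so G^SO = 2·6.9 = 13.8.
W^SO = (Σα)·G^SO − ½·2·(Σα)² = (2/2)·6.9² = 47.61.
Deadweight loss = W^SO − W^NE = 13.725.

13.725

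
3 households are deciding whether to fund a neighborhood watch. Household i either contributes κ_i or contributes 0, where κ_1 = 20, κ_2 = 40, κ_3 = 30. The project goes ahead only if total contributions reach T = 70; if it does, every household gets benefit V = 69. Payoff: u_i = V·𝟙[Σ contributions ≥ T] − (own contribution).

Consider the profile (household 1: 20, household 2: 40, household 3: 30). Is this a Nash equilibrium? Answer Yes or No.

Total = 90 ≥ 70: provided.
Household 1 (pledges 20, payoff 49): dropping to 0 → total 70, payoff 69. Profitable deviation.

No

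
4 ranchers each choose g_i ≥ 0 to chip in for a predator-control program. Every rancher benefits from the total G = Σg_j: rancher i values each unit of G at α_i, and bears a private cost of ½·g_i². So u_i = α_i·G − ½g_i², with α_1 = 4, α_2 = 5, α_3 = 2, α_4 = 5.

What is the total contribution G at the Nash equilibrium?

Rancher i's FOC: ∂u_i/∂g_i = α_i − g_i = 0, so g_i* = α_i.
NE contributions = (4, 5, 2, 5); G = 16.

16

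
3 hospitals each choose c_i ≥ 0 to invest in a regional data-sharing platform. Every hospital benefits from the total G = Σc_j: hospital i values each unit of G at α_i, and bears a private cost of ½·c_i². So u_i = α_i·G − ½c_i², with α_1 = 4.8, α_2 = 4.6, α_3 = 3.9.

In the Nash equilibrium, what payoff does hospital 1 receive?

52.32

Hospital i's FOC: ∂u_i/∂c_i = α_i − c_i = 0, so c_i* = α_i.
NE contributions = (4.8, 4.6, 3.9); G = 13.3.
u_1 = α_1·G − ½·(c_1)² = 4.8·13.3 − ½·4.8² = 52.32.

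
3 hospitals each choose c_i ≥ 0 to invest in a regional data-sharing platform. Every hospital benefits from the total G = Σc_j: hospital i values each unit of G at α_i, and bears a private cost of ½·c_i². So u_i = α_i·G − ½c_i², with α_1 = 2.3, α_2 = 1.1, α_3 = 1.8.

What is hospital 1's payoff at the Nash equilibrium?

9.315

Hospital i's FOC: ∂u_i/∂c_i = α_i − c_i = 0, so c_i* = α_i.
NE contributions = (2.3, 1.1, 1.8); G = 5.2.
u_1 = α_1·G − ½·(c_1)² = 2.3·5.2 − ½·2.3² = 9.315.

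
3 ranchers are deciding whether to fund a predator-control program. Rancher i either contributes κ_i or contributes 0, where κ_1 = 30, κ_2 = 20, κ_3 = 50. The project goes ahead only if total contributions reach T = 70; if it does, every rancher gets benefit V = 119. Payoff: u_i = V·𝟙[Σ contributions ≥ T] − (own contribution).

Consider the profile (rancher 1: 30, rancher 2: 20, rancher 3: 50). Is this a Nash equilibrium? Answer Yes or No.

No

Total = 100 ≥ 70: provided.
Rancher 1 (pledges 30, payoff 89): dropping to 0 → total 70, payoff 119. Profitable deviation.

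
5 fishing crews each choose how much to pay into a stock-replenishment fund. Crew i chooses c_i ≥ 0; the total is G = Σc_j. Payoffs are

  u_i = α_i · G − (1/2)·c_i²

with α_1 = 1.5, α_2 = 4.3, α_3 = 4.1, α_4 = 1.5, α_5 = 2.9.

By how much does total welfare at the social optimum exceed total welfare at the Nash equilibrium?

Crew i's FOC: ∂u_i/∂c_i = α_i − c_i = 0, so c_i* = α_i.
NE contributions = (1.5, 4.3, 4.1, 1.5, 2.9); G = 14.3.
W^NE = (Σα)·G − ½Σα_i² = 14.3² − ½·48.21 = 180.385.
Planner sets c_i = Σα_j = 14.3 for every i, so G^SO = 5·14.3 = 71.5.
W^SO = (Σα)·G^SO − ½·5·(Σα)² = (5/2)·14.3² = 511.225.
Deadweight loss = W^SO − W^NE = 330.84.

330.84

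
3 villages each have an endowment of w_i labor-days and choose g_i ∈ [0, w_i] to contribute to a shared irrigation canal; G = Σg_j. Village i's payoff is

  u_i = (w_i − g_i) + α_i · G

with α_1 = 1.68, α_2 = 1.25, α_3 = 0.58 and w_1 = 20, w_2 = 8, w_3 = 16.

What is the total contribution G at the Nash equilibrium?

∂u_i/∂g_i = α_i − 1, so village i contributes w_i if α_i > 1, else 0.
α_i > 1 for i ∈ {1, 2}; NE contributions (20, 8, 0), G = 28.

28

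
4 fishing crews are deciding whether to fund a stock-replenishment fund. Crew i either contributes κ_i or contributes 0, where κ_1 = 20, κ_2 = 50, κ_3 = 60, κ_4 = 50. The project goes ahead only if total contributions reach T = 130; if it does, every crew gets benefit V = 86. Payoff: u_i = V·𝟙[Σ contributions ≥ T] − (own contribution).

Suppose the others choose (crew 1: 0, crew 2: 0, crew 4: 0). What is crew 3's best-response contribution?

Others' total = 0. Even contributing 60 gives 60 < 130: no benefit either way.
Best response: 0.

0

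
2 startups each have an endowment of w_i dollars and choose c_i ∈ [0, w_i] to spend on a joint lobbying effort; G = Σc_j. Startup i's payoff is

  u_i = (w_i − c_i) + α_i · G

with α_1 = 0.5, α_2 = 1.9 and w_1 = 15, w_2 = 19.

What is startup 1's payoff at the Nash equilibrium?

∂u_i/∂c_i = α_i − 1, so startup i contributes w_i if α_i > 1, else 0.
α_i > 1 for i ∈ {2}; NE contributions (0, 19), G = 19.
u_1 = (15 − 0) + 0.5·19 = 24.5.

24.5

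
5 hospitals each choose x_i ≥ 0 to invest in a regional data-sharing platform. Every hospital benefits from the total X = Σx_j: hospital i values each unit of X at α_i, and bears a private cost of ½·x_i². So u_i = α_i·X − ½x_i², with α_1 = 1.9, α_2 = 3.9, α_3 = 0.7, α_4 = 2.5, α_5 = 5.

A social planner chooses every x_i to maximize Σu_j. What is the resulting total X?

Planner FOC: ∂(Σu_j)/∂x_i = (Σα_j) − x_i = 0, so x_i^SO = Σα_j = 14 for every i; X^SO = 70.

70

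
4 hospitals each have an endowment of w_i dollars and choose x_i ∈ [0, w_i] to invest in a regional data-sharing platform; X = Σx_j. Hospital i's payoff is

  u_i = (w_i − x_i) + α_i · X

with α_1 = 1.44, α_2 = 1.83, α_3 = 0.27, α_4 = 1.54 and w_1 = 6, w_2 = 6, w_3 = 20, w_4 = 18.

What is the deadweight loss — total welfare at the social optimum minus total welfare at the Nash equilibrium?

81.6

∂u_i/∂x_i = α_i − 1, so hospital i contributes w_i if α_i > 1, else 0.
α_i > 1 for i ∈ {1, 2, 4}; NE contributions (6, 6, 0, 18), X = 30.
W^NE = Σw_i − X^NE + (Σα_i)·X^NE = 50 + 4.08·30 = 172.4.
Planner: ∂(Σu_j)/∂x_i = Σα_j − 1 = 4.08 > 0, so everyone contributes w_i; X^SO = 50, W^SO = 50 + 4.08·50 = 254.
Deadweight loss = 81.6.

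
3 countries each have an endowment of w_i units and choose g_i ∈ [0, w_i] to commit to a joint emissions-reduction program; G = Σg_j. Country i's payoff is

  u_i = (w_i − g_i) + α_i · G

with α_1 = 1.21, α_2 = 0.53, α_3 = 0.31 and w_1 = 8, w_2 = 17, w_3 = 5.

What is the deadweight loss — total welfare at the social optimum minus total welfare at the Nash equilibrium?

∂u_i/∂g_i = α_i − 1, so country i contributes w_i if α_i > 1, else 0.
α_i > 1 for i ∈ {1}; NE contributions (8, 0, 0), G = 8.
W^NE = Σw_i − G^NE + (Σα_i)·G^NE = 30 + 1.05·8 = 38.4.
Planner: ∂(Σu_j)/∂g_i = Σα_j − 1 = 1.05 > 0, so everyone contributes w_i; G^SO = 30, W^SO = 30 + 1.05·30 = 61.5.
Deadweight loss = 23.1.

23.1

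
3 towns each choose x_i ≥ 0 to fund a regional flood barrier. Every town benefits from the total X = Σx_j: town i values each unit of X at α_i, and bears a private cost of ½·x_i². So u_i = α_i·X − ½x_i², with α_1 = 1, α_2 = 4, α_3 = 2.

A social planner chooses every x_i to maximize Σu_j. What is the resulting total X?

Planner FOC: ∂(Σu_j)/∂x_i = (Σα_j) − x_i = 0, so x_i^SO = Σα_j = 7 for every i; X^SO = 21.

21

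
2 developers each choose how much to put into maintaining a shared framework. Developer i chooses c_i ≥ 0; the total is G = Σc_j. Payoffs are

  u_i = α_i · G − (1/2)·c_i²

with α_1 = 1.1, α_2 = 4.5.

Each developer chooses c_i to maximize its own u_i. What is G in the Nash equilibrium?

5.6

Developer i's FOC: ∂u_i/∂c_i = α_i − c_i = 0, so c_i* = α_i.
NE contributions = (1.1, 4.5); G = 5.6.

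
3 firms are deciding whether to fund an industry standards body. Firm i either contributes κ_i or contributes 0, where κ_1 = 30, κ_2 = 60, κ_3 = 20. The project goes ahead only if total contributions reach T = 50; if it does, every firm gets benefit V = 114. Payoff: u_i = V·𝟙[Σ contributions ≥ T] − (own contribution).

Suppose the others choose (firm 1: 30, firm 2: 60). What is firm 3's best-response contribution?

Others' total = 90 ≥ 50; contributing adds cost 20 for no extra benefit.
Best response: 0.

0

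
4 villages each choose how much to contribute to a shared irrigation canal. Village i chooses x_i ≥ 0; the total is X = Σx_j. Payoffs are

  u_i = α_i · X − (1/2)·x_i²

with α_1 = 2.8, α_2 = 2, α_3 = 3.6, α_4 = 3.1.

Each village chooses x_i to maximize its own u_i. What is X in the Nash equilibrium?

Village i's FOC: ∂u_i/∂x_i = α_i − x_i = 0, so x_i* = α_i.
NE contributions = (2.8, 2, 3.6, 3.1); X = 11.5.

11.5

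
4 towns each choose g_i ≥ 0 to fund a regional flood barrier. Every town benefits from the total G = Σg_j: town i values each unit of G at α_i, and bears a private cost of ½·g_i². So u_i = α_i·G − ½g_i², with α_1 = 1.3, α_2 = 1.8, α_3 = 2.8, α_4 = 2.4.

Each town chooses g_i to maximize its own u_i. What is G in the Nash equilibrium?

Town i's FOC: ∂u_i/∂g_i = α_i − g_i = 0, so g_i* = α_i.
NE contributions = (1.3, 1.8, 2.8, 2.4); G = 8.3.

8.3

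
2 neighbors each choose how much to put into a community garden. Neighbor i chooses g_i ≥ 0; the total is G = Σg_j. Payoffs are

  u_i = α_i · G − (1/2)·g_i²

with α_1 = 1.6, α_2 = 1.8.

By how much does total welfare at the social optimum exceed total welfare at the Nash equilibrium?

Neighbor i's FOC: ∂u_i/∂g_i = α_i − g_i = 0, so g_i* = α_i.
NE contributions = (1.6, 1.8); G = 3.4.
W^NE = (Σα)·G − ½Σα_i² = 3.4² − ½·5.8 = 8.66.
Planner sets g_i = Σα_j = 3.4 for every i, so G^SO = 2·3.4 = 6.8.
W^SO = (Σα)·G^SO − ½·2·(Σα)² = (2/2)·3.4² = 11.56.
Deadweight loss = W^SO − W^NE = 2.9.

2.9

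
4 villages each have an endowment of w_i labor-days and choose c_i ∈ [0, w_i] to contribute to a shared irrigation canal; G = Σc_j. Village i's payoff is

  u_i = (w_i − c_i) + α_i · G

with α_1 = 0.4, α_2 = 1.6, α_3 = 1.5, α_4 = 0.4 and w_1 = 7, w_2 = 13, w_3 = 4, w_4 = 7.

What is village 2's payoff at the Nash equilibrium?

∂u_i/∂c_i = α_i − 1, so village i contributes w_i if α_i > 1, else 0.
α_i > 1 for i ∈ {2, 3}; NE contributions (0, 13, 4, 0), G = 17.
u_2 = (13 − 13) + 1.6·17 = 27.2.

27.2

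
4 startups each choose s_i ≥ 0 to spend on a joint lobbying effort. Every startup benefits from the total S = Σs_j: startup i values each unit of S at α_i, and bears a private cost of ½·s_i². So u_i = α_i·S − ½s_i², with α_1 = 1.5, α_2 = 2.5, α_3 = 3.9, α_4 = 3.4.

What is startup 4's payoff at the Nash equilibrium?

Startup i's FOC: ∂u_i/∂s_i = α_i − s_i = 0, so s_i* = α_i.
NE contributions = (1.5, 2.5, 3.9, 3.4); S = 11.3.
u_4 = α_4·S − ½·(s_4)² = 3.4·11.3 − ½·3.4² = 32.64.

32.64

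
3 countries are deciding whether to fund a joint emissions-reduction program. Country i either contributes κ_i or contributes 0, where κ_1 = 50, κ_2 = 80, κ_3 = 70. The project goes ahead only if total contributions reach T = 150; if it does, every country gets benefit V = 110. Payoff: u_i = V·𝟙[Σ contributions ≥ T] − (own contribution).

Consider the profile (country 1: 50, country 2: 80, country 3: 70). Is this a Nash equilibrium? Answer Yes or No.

Total = 200 ≥ 150: provided.
Country 1 (pledges 50, payoff 60): dropping to 0 → total 150, payoff 110. Profitable deviation.

No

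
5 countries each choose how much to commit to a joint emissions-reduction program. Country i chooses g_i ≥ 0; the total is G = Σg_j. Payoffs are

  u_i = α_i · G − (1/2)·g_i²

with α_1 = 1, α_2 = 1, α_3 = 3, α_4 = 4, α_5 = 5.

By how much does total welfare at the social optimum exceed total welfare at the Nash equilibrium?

320

Country i's FOC: ∂u_i/∂g_i = α_i − g_i = 0, so g_i* = α_i.
NE contributions = (1, 1, 3, 4, 5); G = 14.
W^NE = (Σα)·G − ½Σα_i² = 14² − ½·52 = 170.
Planner sets g_i = Σα_j = 14 for every i, so G^SO = 5·14 = 70.
W^SO = (Σα)·G^SO − ½·5·(Σα)² = (5/2)·14² = 490.
Deadweight loss = W^SO − W^NE = 320.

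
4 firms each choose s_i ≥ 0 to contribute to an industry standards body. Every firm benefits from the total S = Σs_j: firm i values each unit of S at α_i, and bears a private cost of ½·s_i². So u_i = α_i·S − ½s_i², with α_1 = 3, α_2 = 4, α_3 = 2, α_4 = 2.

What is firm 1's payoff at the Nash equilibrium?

28.5

Firm i's FOC: ∂u_i/∂s_i = α_i − s_i = 0, so s_i* = α_i.
NE contributions = (3, 4, 2, 2); S = 11.
u_1 = α_1·S − ½·(s_1)² = 3·11 − ½·3² = 28.5.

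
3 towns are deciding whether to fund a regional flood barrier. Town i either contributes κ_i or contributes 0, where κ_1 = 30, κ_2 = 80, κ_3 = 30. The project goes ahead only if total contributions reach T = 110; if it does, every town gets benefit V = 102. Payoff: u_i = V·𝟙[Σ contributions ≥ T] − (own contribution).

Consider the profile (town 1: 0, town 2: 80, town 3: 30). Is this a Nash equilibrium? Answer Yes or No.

Total = 110 ≥ 110: provided.
Town 1 (pledges 0, payoff 102): pledging 30 → total 140, payoff 72. No gain.
Town 2 (pledges 80, payoff 22): dropping to 0 → total 30, payoff 0. No gain.
Town 3 (pledges 30, payoff 72): dropping to 0 → total 80, payoff 0. No gain.

Yes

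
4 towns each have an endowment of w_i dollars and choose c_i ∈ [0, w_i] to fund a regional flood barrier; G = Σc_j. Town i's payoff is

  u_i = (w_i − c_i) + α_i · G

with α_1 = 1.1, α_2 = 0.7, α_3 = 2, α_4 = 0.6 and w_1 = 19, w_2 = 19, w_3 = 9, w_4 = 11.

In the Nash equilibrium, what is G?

∂u_i/∂c_i = α_i − 1, so town i contributes w_i if α_i > 1, else 0.
α_i > 1 for i ∈ {1, 3}; NE contributions (19, 0, 9, 0), G = 28.

28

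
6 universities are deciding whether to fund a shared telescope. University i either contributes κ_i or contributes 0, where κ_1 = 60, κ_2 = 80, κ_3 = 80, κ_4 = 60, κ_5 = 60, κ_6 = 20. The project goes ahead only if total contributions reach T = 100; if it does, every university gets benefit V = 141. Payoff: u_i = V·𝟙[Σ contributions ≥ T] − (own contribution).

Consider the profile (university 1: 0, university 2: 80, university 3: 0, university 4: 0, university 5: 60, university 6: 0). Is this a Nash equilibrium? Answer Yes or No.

Total = 140 ≥ 100: provided.
University 1 (pledges 0, payoff 141): pledging 60 → total 200, payoff 81. No gain.
University 2 (pledges 80, payoff 61): dropping to 0 → total 60, payoff 0. No gain.
University 3 (pledges 0, payoff 141): pledging 80 → total 220, payoff 61. No gain.
University 4 (pledges 0, payoff 141): pledging 60 → total 200, payoff 81. No gain.
University 5 (pledges 60, payoff 81): dropping to 0 → total 80, payoff 0. No gain.
University 6 (pledges 0, payoff 141): pledging 20 → total 160, payoff 121. No gain.

Yes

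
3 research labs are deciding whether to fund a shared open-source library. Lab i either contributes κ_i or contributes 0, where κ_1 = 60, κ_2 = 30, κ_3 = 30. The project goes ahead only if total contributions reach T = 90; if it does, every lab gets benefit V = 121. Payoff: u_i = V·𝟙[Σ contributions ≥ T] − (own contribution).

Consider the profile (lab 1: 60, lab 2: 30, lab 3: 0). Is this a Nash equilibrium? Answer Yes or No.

Total = 90 ≥ 90: provided.
Lab 1 (pledges 60, payoff 61): dropping to 0 → total 30, payoff 0. No gain.
Lab 2 (pledges 30, payoff 91): dropping to 0 → total 60, payoff 0. No gain.
Lab 3 (pledges 0, payoff 121): pledging 30 → total 120, payoff 91. No gain.

Yes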